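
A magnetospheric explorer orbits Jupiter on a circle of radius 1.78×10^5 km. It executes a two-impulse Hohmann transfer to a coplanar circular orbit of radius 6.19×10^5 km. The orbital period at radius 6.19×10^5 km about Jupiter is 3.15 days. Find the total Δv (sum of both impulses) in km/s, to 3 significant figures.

Δv = 11.3 km/s

From Kepler's third law T² = 4π²r³/μ at r = 6.19×10^5 km, T = 3.15 days = 3.15 × 86400 s = 2.7216×10^5 s: μ = 4π²r³/T² = 1.26410×10^8 km³/s².
The Hohmann ellipse has a_t = (r₁ + r₂)/2 = 3.985×10^5 km.
Circular speed at r₁: v₁ = √(μ/r₁) = √(1.26410×10^8/1.780×10^5) = 26.649 km/s.
On the transfer ellipse at r₁, v² = μ(2/r − 1/a) gives v_p = √[μ(2/r₁ − 1/a_t)] = 33.213 km/s.
First burn Δv₁ = |v_p − v₁| = 6.564 km/s.
At r₂, v₂ = √(μ/r₂) = 14.2905 km/s.
Transfer-orbit speed at r₂: v_a = √[μ(2/r₂ − 1/a_t)] = 9.55085 km/s.
Second burn Δv₂ = |v₂ − v_a| = 4.740 km/s.
Total Δv = Δv₁ + Δv₂ = 11.30 km/s.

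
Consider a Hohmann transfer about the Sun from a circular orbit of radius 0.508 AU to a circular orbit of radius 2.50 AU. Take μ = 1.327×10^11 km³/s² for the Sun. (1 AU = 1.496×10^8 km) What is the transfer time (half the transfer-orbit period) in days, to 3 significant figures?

t = 337 days

In km: r₁ = 0.508 × 1.496×10^8 = 7.59968×10^7 km; r₂ = 2.50 × 1.496×10^8 = 3.740×10^8 km.
The Hohmann ellipse has a_t = (r₁ + r₂)/2 = 2.249984×10^8 km.
Half the transfer-orbit period gives t = π√(a_t³/μ) = 2.911×10^7 s.
Converting: 2.911×10^7 s ÷ 86400 s/day = 337 days.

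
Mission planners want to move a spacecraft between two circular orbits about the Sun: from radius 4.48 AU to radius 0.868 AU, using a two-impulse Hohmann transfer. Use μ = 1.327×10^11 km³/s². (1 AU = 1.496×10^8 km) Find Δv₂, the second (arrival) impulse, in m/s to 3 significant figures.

In km: r₁ = 4.48 × 1.496×10^8 = 6.70208×10^8 km; r₂ = 0.868 × 1.496×10^8 = 1.298528×10^8 km.
Semi-major axis of the transfer orbit: a_t = (6.70208×10^8 + 1.298528×10^8)/2 = 4.000304×10^8 km.
Circular speed at r = 1.298528×10^8 km: v_c = √(μ/r) = 31.97 km/s.
Vis-viva on the transfer ellipse at r = 1.298528×10^8 km gives v_t = √[μ(2/r − 1/a_t)] = 41.38 km/s.
Δv₂ = |v_t − v_c| = |41.38 − 31.97| = 9.410 km/s.

Δv₂ = 9410 m/s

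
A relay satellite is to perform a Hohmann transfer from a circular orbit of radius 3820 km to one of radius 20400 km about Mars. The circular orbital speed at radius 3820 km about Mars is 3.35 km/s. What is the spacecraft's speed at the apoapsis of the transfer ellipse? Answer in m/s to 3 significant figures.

From the circular-orbit relation v² = μ/r at r = 3820 km: μ = v²r = (3.35)² × 3820 = 42869.9 km³/s².
The Hohmann ellipse has a_t = (r₁ + r₂)/2 = 12110 km.
At apoapsis, r = 20400 km.
Vis-viva: v = √[μ(2/r − 1/a_t)] = √[42869.9 × (2/20400 − 1/12110)] = 0.8142 km/s.

v = 814 m/s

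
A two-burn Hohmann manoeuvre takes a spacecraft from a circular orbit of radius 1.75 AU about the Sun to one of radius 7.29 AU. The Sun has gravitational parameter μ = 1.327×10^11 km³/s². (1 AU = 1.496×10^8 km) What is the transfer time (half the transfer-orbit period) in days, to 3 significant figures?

In km: r₁ = 1.75 × 1.496×10^8 = 2.618×10^8 km; r₂ = 7.29 × 1.496×10^8 = 1.090584×10^9 km.
The Hohmann ellipse has a_t = (r₁ + r₂)/2 = 6.76192×10^8 km.
Transfer time t = π√(a_t³/μ) = π√((6.76192×10^8)³ / 1.327×10^11) = 1.5164×10^8 s.
Converting: 1.5164×10^8 s ÷ 86400 s/day = 1760 days.

t = 1760 days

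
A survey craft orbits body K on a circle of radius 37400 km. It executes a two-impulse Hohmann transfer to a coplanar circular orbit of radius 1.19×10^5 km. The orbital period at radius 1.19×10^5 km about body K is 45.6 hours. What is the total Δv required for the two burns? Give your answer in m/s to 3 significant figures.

From Kepler's third law T² = 4π²r³/μ at r = 1.19×10^5 km, T = 45.6 hours = 45.6 × 3600 s = 1.6416×10^5 s: μ = 4π²r³/T² = 2.46869×10^6 km³/s².
The Hohmann ellipse has a_t = (r₁ + r₂)/2 = 78200 km.
Circular speed at r₁: v₁ = √(μ/r₁) = √(2.46869×10^6/37400) = 8.12451 km/s.
On the transfer ellipse at r₁, v² = μ(2/r − 1/a) gives v_p = √[μ(2/r₁ − 1/a_t)] = 10.0223 km/s.
First burn Δv₁ = |v_p − v₁| = 1.898 km/s.
Circular speed at r₂: v₂ = √(μ/r₂) = 4.555 km/s.
Transfer-orbit speed at r₂: v_a = √[μ(2/r₂ − 1/a_t)] = 3.150 km/s.
Second burn Δv₂ = |v₂ − v_a| = 1.405 km/s.
Δv = Δv₁ + Δv₂ = 1.898 + 1.405 = 3.303 km/s.

Δv = 3300 m/s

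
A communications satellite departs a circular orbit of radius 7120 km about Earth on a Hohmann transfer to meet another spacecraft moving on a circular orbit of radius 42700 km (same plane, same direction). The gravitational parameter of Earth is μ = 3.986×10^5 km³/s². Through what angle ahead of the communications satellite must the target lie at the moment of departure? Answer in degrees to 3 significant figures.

Transfer-ellipse semi-major axis a_t = (r₁ + r₂)/2 = (7120 + 42700)/2 = 24910 km.
The half-period of the transfer ellipse is t = π√(a_t³/μ) = 19563 s.
The target's mean motion on its circular orbit is ω₂ = √(μ/r₂³) = 7.1553×10^-5 rad/s.
Angle swept by the target during transfer: ω₂·t = 1.3998 rad = 80.20°.
Arrival is 180° from departure on the ellipse, so φ = 180° − 80.20° = 99.8°.

φ = 99.8°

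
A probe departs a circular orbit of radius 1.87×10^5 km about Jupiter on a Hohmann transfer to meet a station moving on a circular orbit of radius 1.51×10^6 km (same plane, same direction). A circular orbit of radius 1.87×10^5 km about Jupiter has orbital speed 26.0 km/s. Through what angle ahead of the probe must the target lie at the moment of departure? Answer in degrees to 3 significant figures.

φ = 104°

From the circular-orbit relation v² = μ/r at r = 1.87×10^5 km: μ = v²r = (26.0)² × 1.87×10^5 = 1.26412×10^8 km³/s².
Transfer-ellipse semi-major axis a_t = (r₁ + r₂)/2 = (1.870×10^5 + 1.510×10^6)/2 = 8.485×10^5 km.
Transfer time t = π√(a_t³/μ) = 2.184×10^5 s.
Target angular speed ω₂ = √(μ/r₂³) = 6.059×10^-6 rad/s.
Angle swept by the target during transfer: ω₂·t = 1.3233 rad = 75.82°.
The probe traverses 180° on the transfer ellipse, so the target must lead by 180° − 75.82° = 104°.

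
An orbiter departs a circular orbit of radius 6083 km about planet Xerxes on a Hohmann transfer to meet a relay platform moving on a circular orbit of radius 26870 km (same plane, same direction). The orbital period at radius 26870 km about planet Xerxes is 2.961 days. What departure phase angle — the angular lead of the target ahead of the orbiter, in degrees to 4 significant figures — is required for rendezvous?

φ = 93.57°

From Kepler's third law T² = 4π²r³/μ at r = 26870 km, T = 2.961 days = 2.961 × 86400 s = 2.558304×10^5 s: μ = 4π²r³/T² = 11702.0 km³/s².
Semi-major axis of the transfer orbit: a_t = (6083 + 26870)/2 = 16476.5 km.
Transfer time t = π√(a_t³/μ) = 61420 s.
Target angular speed ω₂ = √(μ/r₂³) = 2.456×10^-5 rad/s.
Angle swept by the target during transfer: ω₂·t = 1.5085 rad = 86.43°.
Arrival is 180° from departure on the ellipse, so φ = 180° − 86.43° = 93.57°.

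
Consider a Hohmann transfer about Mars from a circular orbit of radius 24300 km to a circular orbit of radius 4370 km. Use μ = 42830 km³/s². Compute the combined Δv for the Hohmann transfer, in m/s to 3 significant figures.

Semi-major axis of the transfer orbit: a_t = (24300 + 4370)/2 = 14335 km.
Circular speed at r₁: v₁ = √(μ/r₁) = √(42830/24300) = 1.3276 km/s.
Transfer-orbit speed at r₁ (v² = μ(2/r − 1/a)): v_a = √[μ(2/r₁ − 1/a_t)] = 0.73301 km/s.
First burn Δv₁ = |v_a − v₁| = 0.5946 km/s.
Circular speed at r₂: v₂ = √(μ/r₂) = 3.1306 km/s.
Transfer-orbit speed at r₂: v_p = √[μ(2/r₂ − 1/a_t)] = 4.0760 km/s.
Second burn Δv₂ = |v₂ − v_p| = 0.9454 km/s.
Δv = Δv₁ + Δv₂ = 0.5946 + 0.9454 = 1.540 km/s.

Δv = 1540 m/s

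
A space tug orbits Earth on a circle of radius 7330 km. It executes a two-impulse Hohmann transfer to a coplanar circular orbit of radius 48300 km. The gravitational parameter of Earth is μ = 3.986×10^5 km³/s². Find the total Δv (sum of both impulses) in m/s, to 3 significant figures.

Semi-major axis of the transfer orbit: a_t = (7330 + 48300)/2 = 27815 km.
Circular speed at r₁: v₁ = √(μ/r₁) = √(3.986×10^5/7330) = 7.374 km/s.
Transfer-orbit speed at r₁ (vis-viva equation): v_p = √[μ(2/r₁ − 1/a_t)] = 9.717 km/s.
First burn Δv₁ = |v_p − v₁| = 2.343 km/s.
At r₂, v₂ = √(μ/r₂) = 2.873 km/s.
Transfer-orbit speed at r₂: v_a = √[μ(2/r₂ − 1/a_t)] = 1.475 km/s.
Second burn Δv₂ = |v₂ − v_a| = 1.398 km/s.
Total Δv = Δv₁ + Δv₂ = 3.741 km/s.

Δv = 3740 m/s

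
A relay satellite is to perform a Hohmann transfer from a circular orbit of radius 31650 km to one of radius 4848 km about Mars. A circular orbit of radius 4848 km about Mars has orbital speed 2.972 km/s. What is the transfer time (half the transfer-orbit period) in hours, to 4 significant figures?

t = 10.40 hours

From the circular-orbit relation v² = μ/r at r = 4848 km: μ = v²r = (2.972)² × 4848 = 42821.3 km³/s².
The Hohmann ellipse has a_t = (r₁ + r₂)/2 = 18249 km.
By Kepler's third law the transfer-orbit period is T = 2π√(a_t³/μ), so t = T/2 = 37430 s.
Converting: 37430 s ÷ 3600 s/hour = 10.40 hours.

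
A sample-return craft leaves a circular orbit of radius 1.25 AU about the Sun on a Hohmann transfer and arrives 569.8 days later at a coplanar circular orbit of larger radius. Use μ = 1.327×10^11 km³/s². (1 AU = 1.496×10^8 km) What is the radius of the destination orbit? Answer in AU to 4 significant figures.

In km: r₁ = 1.25 × 1.496×10^8 = 1.870×10^8 km.
Transfer time t = 569.8 days = 4.923072×10^7 s, and t = π√(a_t³/μ).
So a_t = (μ t²/π²)^(1/3) = (1.327×10^11 × (4.923072×10^7)² / π²)^(1/3) = 3.1941×10^8 km.
Since a_t = (r₁ + r₂)/2, r₂ = 2a_t − r₁ = 2×3.1941×10^8 − 1.870×10^8 = 4.5182×10^8 km.
In AU: r₂ = 4.5182×10^8 / 1.496×10^8 = 3.020 AU.

r₂ = 3.020 AU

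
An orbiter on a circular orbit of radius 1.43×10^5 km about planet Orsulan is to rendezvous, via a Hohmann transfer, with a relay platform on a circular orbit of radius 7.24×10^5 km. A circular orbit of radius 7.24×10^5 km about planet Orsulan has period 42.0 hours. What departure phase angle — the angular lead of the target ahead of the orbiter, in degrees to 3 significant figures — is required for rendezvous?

From Kepler's third law T² = 4π²r³/μ at r = 7.24×10^5 km, T = 42.0 hours = 42.0 × 3600 s = 1.512×10^5 s: μ = 4π²r³/T² = 6.55348×10^8 km³/s².
Transfer-ellipse semi-major axis a_t = (r₁ + r₂)/2 = (1.430×10^5 + 7.240×10^5)/2 = 4.335×10^5 km.
Transfer time t = π√(a_t³/μ) = 35027 s.
Target angular speed ω₂ = √(μ/r₂³) = 4.1555×10^-5 rad/s.
Angle swept by the target during transfer: ω₂·t = 1.45555 rad = 83.40°.
Arrival is 180° from departure on the ellipse, so φ = 180° − 83.40° = 96.6°.

φ = 96.6°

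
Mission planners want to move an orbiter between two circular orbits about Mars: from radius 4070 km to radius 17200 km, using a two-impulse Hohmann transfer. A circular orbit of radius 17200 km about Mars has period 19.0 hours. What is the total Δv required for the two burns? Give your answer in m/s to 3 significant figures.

Δv = 1490 m/s

From Kepler's third law T² = 4π²r³/μ at r = 17200 km, T = 19.0 hours = 19.0 × 3600 s = 68400 s: μ = 4π²r³/T² = 42937.1 km³/s².
The Hohmann ellipse has a_t = (r₁ + r₂)/2 = 10635 km.
At r₁ the circular-orbit speed is v₁ = √(μ/r₁) = 3.2480 km/s.
Transfer-orbit speed at r₁ (vis-viva equation): v_p = √[μ(2/r₁ − 1/a_t)] = 4.1306 km/s.
First burn Δv₁ = |v_p − v₁| = 0.8826 km/s.
Circular speed at r₂: v₂ = √(μ/r₂) = 1.580 km/s.
Transfer-orbit speed at r₂: v_a = √[μ(2/r₂ − 1/a_t)] = 0.9774 km/s.
Second burn Δv₂ = |v₂ − v_a| = 0.6026 km/s.
Δv = Δv₁ + Δv₂ = 0.8826 + 0.6026 = 1.485 km/s.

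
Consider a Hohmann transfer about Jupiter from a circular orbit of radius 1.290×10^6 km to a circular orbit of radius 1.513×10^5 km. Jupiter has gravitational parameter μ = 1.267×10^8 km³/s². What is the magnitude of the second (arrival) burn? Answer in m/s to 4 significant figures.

Δv₂ = 9779 m/s

The Hohmann ellipse has a_t = (r₁ + r₂)/2 = 7.2065×10^5 km.
Circular speed at r = 1.513×10^5 km: v_c = √(μ/r) = 28.938 km/s.
Transfer-orbit speed at the same r (vis-viva, a = a_t): v_t = √[μ(2/r − 1/a_t)] = 38.717 km/s.
Δv₂ = |v_t − v_c| = |38.717 − 28.938| = 9.779 km/s.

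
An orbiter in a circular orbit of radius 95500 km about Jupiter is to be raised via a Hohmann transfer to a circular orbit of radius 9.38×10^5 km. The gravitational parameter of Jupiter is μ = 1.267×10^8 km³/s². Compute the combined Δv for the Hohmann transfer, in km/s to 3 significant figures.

Δv = 19.3 km/s

Transfer-ellipse semi-major axis a_t = (r₁ + r₂)/2 = (95500 + 9.380×10^5)/2 = 5.1675×10^5 km.
Circular speed at r₁: v₁ = √(μ/r₁) = √(1.267×10^8/95500) = 36.42 km/s.
On the transfer ellipse at r₁, v² = μ(2/r − 1/a) gives v_p = √[μ(2/r₁ − 1/a_t)] = 49.07 km/s.
First burn Δv₁ = |v_p − v₁| = 12.65 km/s.
At r₂, v₂ = √(μ/r₂) = 11.622 km/s.
Transfer-orbit speed at r₂: v_a = √[μ(2/r₂ − 1/a_t)] = 4.9963 km/s.
Second burn Δv₂ = |v₂ − v_a| = 6.626 km/s.
Total Δv = Δv₁ + Δv₂ = 19.28 km/s.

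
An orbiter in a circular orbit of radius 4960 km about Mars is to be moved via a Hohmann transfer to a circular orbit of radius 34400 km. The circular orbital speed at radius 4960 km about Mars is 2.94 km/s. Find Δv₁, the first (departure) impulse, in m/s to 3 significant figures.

From the circular-orbit relation v² = μ/r at r = 4960 km: μ = v²r = (2.94)² × 4960 = 42872.3 km³/s².
Transfer-ellipse semi-major axis a_t = (r₁ + r₂)/2 = (4960 + 34400)/2 = 19680 km.
On the circular orbit at r = 4960 km, v_c = √(μ/r) = 2.940 km/s.
Vis-viva on the transfer ellipse at r = 4960 km gives v_t = √[μ(2/r − 1/a_t)] = 3.887 km/s.
Δv₁ = |v_t − v_c| = |3.887 − 2.940| = 0.9470 km/s.

Δv₁ = 947 m/s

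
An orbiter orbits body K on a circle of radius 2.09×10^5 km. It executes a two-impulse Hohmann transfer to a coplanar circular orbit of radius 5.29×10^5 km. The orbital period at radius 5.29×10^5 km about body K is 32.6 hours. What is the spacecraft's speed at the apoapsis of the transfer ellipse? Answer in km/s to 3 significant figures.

v = 21.3 km/s

From Kepler's third law T² = 4π²r³/μ at r = 5.29×10^5 km, T = 32.6 hours = 32.6 × 3600 s = 1.1736×10^5 s: μ = 4π²r³/T² = 4.24313×10^8 km³/s².
The Hohmann ellipse has a_t = (r₁ + r₂)/2 = 3.690×10^5 km.
The apoapsis of the transfer ellipse is at r = 5.290×10^5 km.
Vis-viva: v = √[μ(2/r − 1/a_t)] = √[4.24313×10^8 × (2/5.290×10^5 − 1/3.690×10^5)] = 21.31 km/s.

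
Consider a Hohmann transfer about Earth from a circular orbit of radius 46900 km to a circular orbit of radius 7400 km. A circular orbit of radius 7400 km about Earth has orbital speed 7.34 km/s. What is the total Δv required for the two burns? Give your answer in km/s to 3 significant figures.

Δv = 3.70 km/s

From the circular-orbit relation v² = μ/r at r = 7400 km: μ = v²r = (7.34)² × 7400 = 3.98679×10^5 km³/s².
Semi-major axis of the transfer orbit: a_t = (46900 + 7400)/2 = 27150 km.
Circular speed at r₁: v₁ = √(μ/r₁) = √(3.98679×10^5/46900) = 2.915584 km/s.
Transfer-orbit speed at r₁ (vis-viva): v_a = √[μ(2/r₁ − 1/a_t)] = 1.522146 km/s.
First burn Δv₁ = |v_a − v₁| = 1.39344 km/s.
At r₂, v₂ = √(μ/r₂) = 7.34000 km/s.
Transfer-orbit speed at r₂: v_p = √[μ(2/r₂ − 1/a_t)] = 9.64712 km/s.
Second burn Δv₂ = |v₂ − v_p| = 2.30712 km/s.
Δv = Δv₁ + Δv₂ = 1.39344 + 2.30712 = 3.701 km/s.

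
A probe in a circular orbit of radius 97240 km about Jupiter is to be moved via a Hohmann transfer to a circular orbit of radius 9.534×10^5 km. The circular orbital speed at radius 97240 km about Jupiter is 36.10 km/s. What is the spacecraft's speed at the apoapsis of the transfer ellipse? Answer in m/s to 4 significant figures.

From the circular-orbit relation v² = μ/r at r = 97240 km: μ = v²r = (36.10)² × 97240 = 1.26724×10^8 km³/s².
Transfer-ellipse semi-major axis a_t = (r₁ + r₂)/2 = (97240 + 9.534×10^5)/2 = 5.2532×10^5 km.
The apoapsis of the transfer ellipse is at r = 9.534×10^5 km.
From the vis-viva equation, v = √[μ(2/r − 1/a_t)] = 4.960 km/s.

v = 4960 m/s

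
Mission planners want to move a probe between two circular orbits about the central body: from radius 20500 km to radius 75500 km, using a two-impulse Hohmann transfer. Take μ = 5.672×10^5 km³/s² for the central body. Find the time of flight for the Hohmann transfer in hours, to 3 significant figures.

Semi-major axis of the transfer orbit: a_t = (20500 + 75500)/2 = 48000 km.
By Kepler's third law the transfer-orbit period is T = 2π√(a_t³/μ), so t = T/2 = 43870 s.
Converting: 43870 s ÷ 3600 s/hour = 12.2 hours.

t = 12.2 hours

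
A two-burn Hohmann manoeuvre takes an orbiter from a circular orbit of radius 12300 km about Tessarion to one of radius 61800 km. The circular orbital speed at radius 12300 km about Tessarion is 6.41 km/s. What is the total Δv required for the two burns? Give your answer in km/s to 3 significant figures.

From the circular-orbit relation v² = μ/r at r = 12300 km: μ = v²r = (6.41)² × 12300 = 5.05384×10^5 km³/s².
Semi-major axis of the transfer orbit: a_t = (12300 + 61800)/2 = 37050 km.
Circular speed at r₁: v₁ = √(μ/r₁) = √(5.05384×10^5/12300) = 6.410 km/s.
Transfer-orbit speed at r₁ (vis-viva): v_p = √[μ(2/r₁ − 1/a_t)] = 8.279 km/s.
First burn Δv₁ = |v_p − v₁| = 1.869 km/s.
At r₂, v₂ = √(μ/r₂) = 2.860 km/s.
Transfer-orbit speed at r₂: v_a = √[μ(2/r₂ − 1/a_t)] = 1.648 km/s.
Second burn Δv₂ = |v₂ − v_a| = 1.212 km/s.
Δv = Δv₁ + Δv₂ = 1.869 + 1.212 = 3.081 km/s.

Δv = 3.08 km/s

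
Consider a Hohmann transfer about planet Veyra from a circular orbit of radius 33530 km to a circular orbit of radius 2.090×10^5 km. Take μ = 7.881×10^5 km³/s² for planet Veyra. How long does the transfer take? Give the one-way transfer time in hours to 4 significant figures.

t = 41.51 hours

The Hohmann ellipse has a_t = (r₁ + r₂)/2 = 1.21265×10^5 km.
Transfer time t = π√(a_t³/μ) = π√((1.21265×10^5)³ / 7.881×10^5) = 1.4944×10^5 s.
Converting: 1.4944×10^5 s ÷ 3600 s/hour = 41.51 hours.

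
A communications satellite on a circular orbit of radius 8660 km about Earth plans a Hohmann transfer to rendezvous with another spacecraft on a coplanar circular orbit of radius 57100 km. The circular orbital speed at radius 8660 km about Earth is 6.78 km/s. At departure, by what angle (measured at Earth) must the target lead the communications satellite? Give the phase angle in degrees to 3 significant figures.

From the circular-orbit relation v² = μ/r at r = 8660 km: μ = v²r = (6.78)² × 8660 = 3.98086×10^5 km³/s².
Transfer-ellipse semi-major axis a_t = (r₁ + r₂)/2 = (8660 + 57100)/2 = 32880 km.
Transfer time t = π√(a_t³/μ) = 29686.5 s.
The target's mean motion on its circular orbit is ω₂ = √(μ/r₂³) = 4.62418×10^-5 rad/s.
Angle swept by the target during transfer: ω₂·t = 1.37276 rad = 78.65°.
The communications satellite traverses 180° on the transfer ellipse, so the target must lead by 180° − 78.65° = 101°.

φ = 101°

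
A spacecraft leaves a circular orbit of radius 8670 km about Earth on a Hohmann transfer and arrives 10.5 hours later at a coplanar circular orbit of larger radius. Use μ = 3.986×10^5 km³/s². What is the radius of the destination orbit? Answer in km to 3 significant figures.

r₂ = 68600 km

Transfer time t = 10.5 hours = 37800 s, and t = π√(a_t³/μ).
So a_t = (μ t²/π²)^(1/3) = (3.986×10^5 × (37800)² / π²)^(1/3) = 38643 km.
Since a_t = (r₁ + r₂)/2, r₂ = 2a_t − r₁ = 2×38643 − 8670 = 68616 km.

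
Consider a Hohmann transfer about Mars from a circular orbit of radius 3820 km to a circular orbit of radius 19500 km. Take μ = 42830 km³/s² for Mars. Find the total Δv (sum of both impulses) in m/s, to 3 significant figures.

Δv = 1620 m/s

Semi-major axis of the transfer orbit: a_t = (3820 + 19500)/2 = 11660 km.
At r₁ the circular-orbit speed is v₁ = √(μ/r₁) = 3.3484387 km/s.
On the transfer ellipse at r₁, vis-viva gives v_p = √[μ(2/r₁ − 1/a_t)] = 4.3302242 km/s.
First burn Δv₁ = |v_p − v₁| = 0.98179 km/s.
Circular speed at r₂: v₂ = √(μ/r₂) = 1.48203 km/s.
Transfer-orbit speed at r₂: v_a = √[μ(2/r₂ − 1/a_t)] = 0.848280 km/s.
Second burn Δv₂ = |v₂ − v_a| = 0.63375 km/s.
Total Δv = Δv₁ + Δv₂ = 1.616 km/s.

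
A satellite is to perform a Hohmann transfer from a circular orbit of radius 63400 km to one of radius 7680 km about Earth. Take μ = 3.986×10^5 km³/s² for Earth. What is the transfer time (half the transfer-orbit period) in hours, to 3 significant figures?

Semi-major axis of the transfer orbit: a_t = (63400 + 7680)/2 = 35540 km.
Transfer time t = π√(a_t³/μ) = π√((35540)³ / 3.986×10^5) = 33340 s.
Converting: 33340 s ÷ 3600 s/hour = 9.26 hours.

t = 9.26 hours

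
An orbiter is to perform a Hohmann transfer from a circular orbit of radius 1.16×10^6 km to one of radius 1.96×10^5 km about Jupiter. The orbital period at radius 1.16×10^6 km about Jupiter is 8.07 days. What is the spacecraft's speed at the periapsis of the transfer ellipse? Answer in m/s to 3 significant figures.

From Kepler's third law T² = 4π²r³/μ at r = 1.16×10^6 km, T = 8.07 days = 8.07 × 86400 s = 6.97248×10^5 s: μ = 4π²r³/T² = 1.26753×10^8 km³/s².
Transfer-ellipse semi-major axis a_t = (r₁ + r₂)/2 = (1.160×10^6 + 1.960×10^5)/2 = 6.780×10^5 km.
At periapsis, r = 1.960×10^5 km.
Vis-viva: v = √[μ(2/r − 1/a_t)] = √[1.26753×10^8 × (2/1.960×10^5 − 1/6.780×10^5)] = 33.26 km/s.

v = 33300 m/s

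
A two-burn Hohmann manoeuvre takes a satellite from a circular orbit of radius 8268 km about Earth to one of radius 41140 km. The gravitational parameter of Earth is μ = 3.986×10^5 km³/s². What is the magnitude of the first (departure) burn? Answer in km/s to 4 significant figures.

Transfer-ellipse semi-major axis a_t = (r₁ + r₂)/2 = (8268 + 41140)/2 = 24704 km.
On the circular orbit at r = 8268 km, v_c = √(μ/r) = 6.943 km/s.
Vis-viva on the transfer ellipse at r = 8268 km gives v_t = √[μ(2/r − 1/a_t)] = 8.960 km/s.
Δv₁ = |v_t − v_c| = |8.960 − 6.943| = 2.017 km/s.

Δv₁ = 2.017 km/s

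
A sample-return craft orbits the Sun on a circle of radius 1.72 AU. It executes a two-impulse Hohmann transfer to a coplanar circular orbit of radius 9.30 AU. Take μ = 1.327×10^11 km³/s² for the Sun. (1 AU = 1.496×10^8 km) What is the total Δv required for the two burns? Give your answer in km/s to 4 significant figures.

Δv = 11.10 km/s

In km: r₁ = 1.72 × 1.496×10^8 = 2.57312×10^8 km; r₂ = 9.30 × 1.496×10^8 = 1.39128×10^9 km.
Transfer-ellipse semi-major axis a_t = (r₁ + r₂)/2 = (2.57312×10^8 + 1.39128×10^9)/2 = 8.24296×10^8 km.
Circular speed at r₁: v₁ = √(μ/r₁) = √(1.327×10^11/2.57312×10^8) = 22.709 km/s.
Transfer-orbit speed at r₁ (vis-viva equation): v_p = √[μ(2/r₁ − 1/a_t)] = 29.503 km/s.
First burn Δv₁ = |v_p − v₁| = 6.794 km/s.
At r₂, v₂ = √(μ/r₂) = 9.7663 km/s.
Transfer-orbit speed at r₂: v_a = √[μ(2/r₂ − 1/a_t)] = 5.4565 km/s.
Second burn Δv₂ = |v₂ − v_a| = 4.310 km/s.
Δv = Δv₁ + Δv₂ = 6.794 + 4.310 = 11.10 km/s.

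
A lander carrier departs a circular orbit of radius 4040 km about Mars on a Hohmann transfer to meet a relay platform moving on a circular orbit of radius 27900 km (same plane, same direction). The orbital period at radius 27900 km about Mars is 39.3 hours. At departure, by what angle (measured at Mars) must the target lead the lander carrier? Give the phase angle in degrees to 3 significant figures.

φ = 102°

From Kepler's third law T² = 4π²r³/μ at r = 27900 km, T = 39.3 hours = 39.3 × 3600 s = 1.4148×10^5 s: μ = 4π²r³/T² = 42833.4 km³/s².
Semi-major axis of the transfer orbit: a_t = (4040 + 27900)/2 = 15970 km.
The half-period of the transfer ellipse is t = π√(a_t³/μ) = 30635 s.
Target angular speed ω₂ = √(μ/r₂³) = 4.4410×10^-5 rad/s.
Angle swept by the target during transfer: ω₂·t = 1.3605 rad = 77.95°.
Arrival is 180° from departure on the ellipse, so φ = 180° − 77.95° = 102°.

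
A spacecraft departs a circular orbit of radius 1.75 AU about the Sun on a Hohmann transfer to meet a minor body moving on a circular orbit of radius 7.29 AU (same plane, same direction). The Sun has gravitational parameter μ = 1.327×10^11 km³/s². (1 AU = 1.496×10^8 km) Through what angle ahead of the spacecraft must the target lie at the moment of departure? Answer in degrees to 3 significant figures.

In km: r₁ = 1.75 × 1.496×10^8 = 2.618×10^8 km; r₂ = 7.29 × 1.496×10^8 = 1.090584×10^9 km.
The Hohmann ellipse has a_t = (r₁ + r₂)/2 = 6.76192×10^8 km.
The half-period of the transfer ellipse is t = π√(a_t³/μ) = 1.5164×10^8 s.
The target's mean motion on its circular orbit is ω₂ = √(μ/r₂³) = 1.0115×10^-8 rad/s.
Angle swept by the target during transfer: ω₂·t = 1.5338 rad = 87.88°.
Arrival is 180° from departure on the ellipse, so φ = 180° − 87.88° = 92.1°.

φ = 92.1°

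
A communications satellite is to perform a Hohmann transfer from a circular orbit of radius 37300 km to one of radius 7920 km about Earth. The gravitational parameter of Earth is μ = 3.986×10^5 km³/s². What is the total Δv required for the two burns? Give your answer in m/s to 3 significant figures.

Δv = 3350 m/s

The Hohmann ellipse has a_t = (r₁ + r₂)/2 = 22610 km.
Circular speed at r₁: v₁ = √(μ/r₁) = √(3.986×10^5/37300) = 3.269 km/s.
On the transfer ellipse at r₁, vis-viva equation gives v_a = √[μ(2/r₁ − 1/a_t)] = 1.935 km/s.
First burn Δv₁ = |v_a − v₁| = 1.334 km/s.
At r₂, v₂ = √(μ/r₂) = 7.094 km/s.
Transfer-orbit speed at r₂: v_p = √[μ(2/r₂ − 1/a_t)] = 9.112 km/s.
Second burn Δv₂ = |v₂ − v_p| = 2.018 km/s.
Total Δv = Δv₁ + Δv₂ = 3.352 km/s.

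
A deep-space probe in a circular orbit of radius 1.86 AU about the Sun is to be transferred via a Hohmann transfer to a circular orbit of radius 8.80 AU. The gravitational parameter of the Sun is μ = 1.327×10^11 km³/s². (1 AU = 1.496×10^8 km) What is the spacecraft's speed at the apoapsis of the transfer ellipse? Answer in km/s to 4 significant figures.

v = 5.931 km/s

In km: r₁ = 1.86 × 1.496×10^8 = 2.78256×10^8 km; r₂ = 8.80 × 1.496×10^8 = 1.31648×10^9 km.
The Hohmann ellipse has a_t = (r₁ + r₂)/2 = 7.97368×10^8 km.
At apoapsis, r = 1.31648×10^9 km.
Vis-viva: v = √[μ(2/r − 1/a_t)] = √[1.327×10^11 × (2/1.31648×10^9 − 1/7.97368×10^8)] = 5.931 km/s.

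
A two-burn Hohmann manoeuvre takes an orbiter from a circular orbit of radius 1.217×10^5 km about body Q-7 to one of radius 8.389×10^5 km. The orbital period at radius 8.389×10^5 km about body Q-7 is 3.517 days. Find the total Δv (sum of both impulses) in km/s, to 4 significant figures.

Δv = 23.26 km/s

From Kepler's third law T² = 4π²r³/μ at r = 8.389×10^5 km, T = 3.517 days = 3.517 × 86400 s = 3.038688×10^5 s: μ = 4π²r³/T² = 2.52417×10^8 km³/s².
The Hohmann ellipse has a_t = (r₁ + r₂)/2 = 4.803×10^5 km.
At r₁ the circular-orbit speed is v₁ = √(μ/r₁) = 45.542 km/s.
On the transfer ellipse at r₁, vis-viva gives v_p = √[μ(2/r₁ − 1/a_t)] = 60.188 km/s.
First burn Δv₁ = |v_p − v₁| = 14.646 km/s.
Circular speed at r₂: v₂ = √(μ/r₂) = 17.3462 km/s.
Transfer-orbit speed at r₂: v_a = √[μ(2/r₂ − 1/a_t)] = 8.73158 km/s.
Second burn Δv₂ = |v₂ − v_a| = 8.6146 km/s.
Total Δv = Δv₁ + Δv₂ = 23.26 km/s.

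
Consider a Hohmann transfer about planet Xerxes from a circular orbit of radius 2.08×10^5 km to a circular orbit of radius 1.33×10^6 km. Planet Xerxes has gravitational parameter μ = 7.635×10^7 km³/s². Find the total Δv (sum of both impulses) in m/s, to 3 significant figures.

Δv = 9670 m/s

Transfer-ellipse semi-major axis a_t = (r₁ + r₂)/2 = (2.080×10^5 + 1.330×10^6)/2 = 7.690×10^5 km.
Circular speed at r₁: v₁ = √(μ/r₁) = √(7.635×10^7/2.080×10^5) = 19.159 km/s.
Transfer-orbit speed at r₁ (vis-viva): v_p = √[μ(2/r₁ − 1/a_t)] = 25.196 km/s.
First burn Δv₁ = |v_p − v₁| = 6.037 km/s.
At r₂, v₂ = √(μ/r₂) = 7.5767 km/s.
Transfer-orbit speed at r₂: v_a = √[μ(2/r₂ − 1/a_t)] = 3.9405 km/s.
Second burn Δv₂ = |v₂ − v_a| = 3.636 km/s.
Total Δv = Δv₁ + Δv₂ = 9.673 km/s.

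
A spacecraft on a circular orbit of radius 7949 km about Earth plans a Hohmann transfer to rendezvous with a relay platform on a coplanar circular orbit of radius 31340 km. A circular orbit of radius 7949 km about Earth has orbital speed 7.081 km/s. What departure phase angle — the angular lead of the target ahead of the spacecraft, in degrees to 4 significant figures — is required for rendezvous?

From the circular-orbit relation v² = μ/r at r = 7949 km: μ = v²r = (7.081)² × 7949 = 3.98567×10^5 km³/s².
Semi-major axis of the transfer orbit: a_t = (7949 + 31340)/2 = 19644.5 km.
Transfer time t = π√(a_t³/μ) = 13700 s.
The target's mean motion on its circular orbit is ω₂ = √(μ/r₂³) = 1.138×10^-4 rad/s.
Angle swept by the target during transfer: ω₂·t = 1.5591 rad = 89.33°.
Arrival is 180° from departure on the ellipse, so φ = 180° − 89.33° = 90.67°.

φ = 90.67°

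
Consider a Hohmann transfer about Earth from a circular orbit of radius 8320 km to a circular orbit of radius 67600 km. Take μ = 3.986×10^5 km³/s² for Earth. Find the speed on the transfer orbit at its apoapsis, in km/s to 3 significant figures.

The Hohmann ellipse has a_t = (r₁ + r₂)/2 = 37960 km.
At apoapsis, r = 67600 km.
From the vis-viva equation, v = √[μ(2/r − 1/a_t)] = 1.137 km/s.

v = 1.14 km/s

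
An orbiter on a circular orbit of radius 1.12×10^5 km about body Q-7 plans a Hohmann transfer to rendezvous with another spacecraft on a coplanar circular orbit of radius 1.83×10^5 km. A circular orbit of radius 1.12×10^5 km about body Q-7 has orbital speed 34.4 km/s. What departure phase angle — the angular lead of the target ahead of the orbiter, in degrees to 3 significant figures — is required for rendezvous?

From the circular-orbit relation v² = μ/r at r = 1.12×10^5 km: μ = v²r = (34.4)² × 1.12×10^5 = 1.32536×10^8 km³/s².
The Hohmann ellipse has a_t = (r₁ + r₂)/2 = 1.475×10^5 km.
Transfer time t = π√(a_t³/μ) = 15458.6 s.
Target angular speed ω₂ = √(μ/r₂³) = 1.47059×10^-4 rad/s.
Angle swept by the target during transfer: ω₂·t = 2.2733 rad = 130.3°.
The orbiter traverses 180° on the transfer ellipse, so the target must lead by 180° − 130.3° = 49.7°.

φ = 49.7°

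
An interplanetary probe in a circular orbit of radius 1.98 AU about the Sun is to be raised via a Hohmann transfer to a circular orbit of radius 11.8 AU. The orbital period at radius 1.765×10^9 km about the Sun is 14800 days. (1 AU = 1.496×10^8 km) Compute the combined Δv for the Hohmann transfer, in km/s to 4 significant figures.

From Kepler's third law T² = 4π²r³/μ at r = 1.765×10^9 km, T = 14800 days = 14800 × 86400 s = 1.27872×10^9 s: μ = 4π²r³/T² = 1.32753×10^11 km³/s².
In km: r₁ = 1.98 × 1.496×10^8 = 2.96208×10^8 km; r₂ = 11.8 × 1.496×10^8 = 1.76528×10^9 km.
Transfer-ellipse semi-major axis a_t = (r₁ + r₂)/2 = (2.96208×10^8 + 1.76528×10^9)/2 = 1.030744×10^9 km.
Circular speed at r₁: v₁ = √(μ/r₁) = √(1.32753×10^11/2.96208×10^8) = 21.170 km/s.
On the transfer ellipse at r₁, vis-viva gives v_p = √[μ(2/r₁ − 1/a_t)] = 27.705 km/s.
First burn Δv₁ = |v_p − v₁| = 6.535 km/s.
Circular speed at r₂: v₂ = √(μ/r₂) = 8.672 km/s.
Transfer-orbit speed at r₂: v_a = √[μ(2/r₂ − 1/a_t)] = 4.649 km/s.
Second burn Δv₂ = |v₂ − v_a| = 4.023 km/s.
Total Δv = Δv₁ + Δv₂ = 10.56 km/s.

Δv = 10.56 km/s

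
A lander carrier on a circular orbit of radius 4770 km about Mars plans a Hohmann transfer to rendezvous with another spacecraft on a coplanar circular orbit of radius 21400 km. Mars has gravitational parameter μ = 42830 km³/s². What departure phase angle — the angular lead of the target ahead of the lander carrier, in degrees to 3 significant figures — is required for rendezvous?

φ = 93.9°

Transfer-ellipse semi-major axis a_t = (r₁ + r₂)/2 = (4770 + 21400)/2 = 13085 km.
Transfer time t = π√(a_t³/μ) = 22720 s.
The target's mean motion on its circular orbit is ω₂ = √(μ/r₂³) = 6.611×10^-5 rad/s.
Angle swept by the target during transfer: ω₂·t = 1.502 rad = 86.06°.
The lander carrier traverses 180° on the transfer ellipse, so the target must lead by 180° − 86.06° = 93.9°.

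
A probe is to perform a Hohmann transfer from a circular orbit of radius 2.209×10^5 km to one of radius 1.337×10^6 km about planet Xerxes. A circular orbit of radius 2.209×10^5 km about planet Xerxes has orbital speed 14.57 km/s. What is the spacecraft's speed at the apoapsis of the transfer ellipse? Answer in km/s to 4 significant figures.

v = 3.154 km/s

From the circular-orbit relation v² = μ/r at r = 2.209×10^5 km: μ = v²r = (14.57)² × 2.209×10^5 = 4.68937×10^7 km³/s².
The Hohmann ellipse has a_t = (r₁ + r₂)/2 = 7.7895×10^5 km.
The apoapsis of the transfer ellipse is at r = 1.337×10^6 km.
Applying v² = μ(2/r − 1/a_t): v = 3.154 km/s.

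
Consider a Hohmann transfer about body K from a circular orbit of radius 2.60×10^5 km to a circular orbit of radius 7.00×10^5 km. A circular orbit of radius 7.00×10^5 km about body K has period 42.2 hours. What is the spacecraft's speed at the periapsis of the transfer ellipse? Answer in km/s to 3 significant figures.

From Kepler's third law T² = 4π²r³/μ at r = 7.00×10^5 km, T = 42.2 hours = 42.2 × 3600 s = 1.5192×10^5 s: μ = 4π²r³/T² = 5.86711×10^8 km³/s².
The Hohmann ellipse has a_t = (r₁ + r₂)/2 = 4.800×10^5 km.
At periapsis, r = 2.600×10^5 km.
Vis-viva: v = √[μ(2/r − 1/a_t)] = √[5.86711×10^8 × (2/2.600×10^5 − 1/4.800×10^5)] = 57.37 km/s.

v = 57.4 km/s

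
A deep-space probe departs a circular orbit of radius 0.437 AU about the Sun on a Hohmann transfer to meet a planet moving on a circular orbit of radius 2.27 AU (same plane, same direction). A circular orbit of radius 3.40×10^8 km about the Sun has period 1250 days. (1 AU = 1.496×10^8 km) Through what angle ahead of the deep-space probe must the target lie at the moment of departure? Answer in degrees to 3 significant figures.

φ = 97.1°

From Kepler's third law T² = 4π²r³/μ at r = 3.40×10^8 km, T = 1250 days = 1250 × 86400 s = 1.080×10^8 s: μ = 4π²r³/T² = 1.33030×10^11 km³/s².
In km: r₁ = 0.437 × 1.496×10^8 = 6.53752×10^7 km; r₂ = 2.27 × 1.496×10^8 = 3.39592×10^8 km.
The Hohmann ellipse has a_t = (r₁ + r₂)/2 = 2.024836×10^8 km.
Transfer time t = π√(a_t³/μ) = 2.48176×10^7 s.
The target's mean motion on its circular orbit is ω₂ = √(μ/r₂³) = 5.82825×10^-8 rad/s.
Angle swept by the target during transfer: ω₂·t = 1.4464 rad = 82.87°.
Arrival is 180° from departure on the ellipse, so φ = 180° − 82.87° = 97.1°.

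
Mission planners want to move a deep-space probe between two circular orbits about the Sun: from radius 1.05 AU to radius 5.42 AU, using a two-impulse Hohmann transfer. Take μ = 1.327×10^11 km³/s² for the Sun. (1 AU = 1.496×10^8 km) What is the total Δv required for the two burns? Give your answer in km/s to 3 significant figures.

Δv = 14.1 km/s

In km: r₁ = 1.05 × 1.496×10^8 = 1.5708×10^8 km; r₂ = 5.42 × 1.496×10^8 = 8.10832×10^8 km.
Transfer-ellipse semi-major axis a_t = (r₁ + r₂)/2 = (1.5708×10^8 + 8.10832×10^8)/2 = 4.83956×10^8 km.
Circular speed at r₁: v₁ = √(μ/r₁) = √(1.327×10^11/1.5708×10^8) = 29.0653 km/s.
On the transfer ellipse at r₁, v² = μ(2/r − 1/a) gives v_p = √[μ(2/r₁ − 1/a_t)] = 37.6216 km/s.
First burn Δv₁ = |v_p − v₁| = 8.556 km/s.
Circular speed at r₂: v₂ = √(μ/r₂) = 12.793 km/s.
Transfer-orbit speed at r₂: v_a = √[μ(2/r₂ − 1/a_t)] = 7.2883 km/s.
Second burn Δv₂ = |v₂ − v_a| = 5.505 km/s.
Total Δv = Δv₁ + Δv₂ = 14.06 km/s.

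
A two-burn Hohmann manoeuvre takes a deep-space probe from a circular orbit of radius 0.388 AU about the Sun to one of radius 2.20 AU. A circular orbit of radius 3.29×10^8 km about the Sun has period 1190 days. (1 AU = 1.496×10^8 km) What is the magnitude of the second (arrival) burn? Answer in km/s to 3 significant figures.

From Kepler's third law T² = 4π²r³/μ at r = 3.29×10^8 km, T = 1190 days = 1190 × 86400 s = 1.02816×10^8 s: μ = 4π²r³/T² = 1.32992×10^11 km³/s².
In km: r₁ = 0.388 × 1.496×10^8 = 5.80448×10^7 km; r₂ = 2.20 × 1.496×10^8 = 3.2912×10^8 km.
Transfer-ellipse semi-major axis a_t = (r₁ + r₂)/2 = (5.80448×10^7 + 3.2912×10^8)/2 = 1.935824×10^8 km.
Circular speed at r = 3.2912×10^8 km: v_c = √(μ/r) = 20.1018 km/s.
Transfer-orbit speed at the same r (vis-viva, a = a_t): v_t = √[μ(2/r − 1/a_t)] = 11.0074 km/s.
Δv₂ = |v_t − v_c| = |11.0074 − 20.1018| = 9.094 km/s.

Δv₂ = 9.09 km/s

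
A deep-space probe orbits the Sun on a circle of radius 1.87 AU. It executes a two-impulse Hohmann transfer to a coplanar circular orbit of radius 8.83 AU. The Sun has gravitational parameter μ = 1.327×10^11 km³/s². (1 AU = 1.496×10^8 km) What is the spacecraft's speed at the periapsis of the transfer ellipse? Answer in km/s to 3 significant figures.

v = 28.0 km/s

In km: r₁ = 1.87 × 1.496×10^8 = 2.79752×10^8 km; r₂ = 8.83 × 1.496×10^8 = 1.320968×10^9 km.
The Hohmann ellipse has a_t = (r₁ + r₂)/2 = 8.0036×10^8 km.
The periapsis of the transfer ellipse is at r = 2.79752×10^8 km.
Vis-viva: v = √[μ(2/r − 1/a_t)] = √[1.327×10^11 × (2/2.79752×10^8 − 1/8.0036×10^8)] = 27.98 km/s.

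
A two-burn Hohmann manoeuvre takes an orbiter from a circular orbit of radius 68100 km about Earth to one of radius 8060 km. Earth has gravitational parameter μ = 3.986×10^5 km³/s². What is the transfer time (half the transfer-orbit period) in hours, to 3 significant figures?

t = 10.3 hours

Transfer-ellipse semi-major axis a_t = (r₁ + r₂)/2 = (68100 + 8060)/2 = 38080 km.
Transfer time t = π√(a_t³/μ) = π√((38080)³ / 3.986×10^5) = 36980 s.
Converting: 36980 s ÷ 3600 s/hour = 10.3 hours.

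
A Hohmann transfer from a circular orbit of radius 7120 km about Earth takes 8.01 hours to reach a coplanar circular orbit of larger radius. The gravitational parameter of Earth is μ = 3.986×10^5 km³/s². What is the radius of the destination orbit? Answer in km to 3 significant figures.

r₂ = 57400 km

Transfer time t = 8.01 hours = 28836 s, and t = π√(a_t³/μ).
So a_t = (μ t²/π²)^(1/3) = (3.986×10^5 × (28836)² / π²)^(1/3) = 32263 km.
Since a_t = (r₁ + r₂)/2, r₂ = 2a_t − r₁ = 2×32263 − 7120 = 57406 km.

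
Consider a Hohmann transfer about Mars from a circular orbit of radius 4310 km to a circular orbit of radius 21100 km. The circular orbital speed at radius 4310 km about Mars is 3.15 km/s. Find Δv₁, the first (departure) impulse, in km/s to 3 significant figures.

From the circular-orbit relation v² = μ/r at r = 4310 km: μ = v²r = (3.15)² × 4310 = 42766.0 km³/s².
Transfer-ellipse semi-major axis a_t = (r₁ + r₂)/2 = (4310 + 21100)/2 = 12705 km.
On the circular orbit at r = 4310 km, v_c = √(μ/r) = 3.1500 km/s.
Vis-viva on the transfer ellipse at r = 4310 km gives v_t = √[μ(2/r − 1/a_t)] = 4.0594 km/s.
Δv₁ = |v_t − v_c| = |4.0594 − 3.1500| = 0.9094 km/s.

Δv₁ = 0.909 km/s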